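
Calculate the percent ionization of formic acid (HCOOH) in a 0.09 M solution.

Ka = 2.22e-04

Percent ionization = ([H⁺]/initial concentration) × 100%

Using Ka equilibrium: x² + Ka×x - Ka×C = 0. Solving: [H⁺] = 4.3603e-03. Percent = (4.3603e-03/0.09) × 100

Percent ionization = 4.84%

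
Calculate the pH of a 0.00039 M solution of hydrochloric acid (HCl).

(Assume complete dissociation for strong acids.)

[H⁺] = 0.00039 M for strong acid. pH = -log[H⁺] = -log(0.00039)

pH = 3.41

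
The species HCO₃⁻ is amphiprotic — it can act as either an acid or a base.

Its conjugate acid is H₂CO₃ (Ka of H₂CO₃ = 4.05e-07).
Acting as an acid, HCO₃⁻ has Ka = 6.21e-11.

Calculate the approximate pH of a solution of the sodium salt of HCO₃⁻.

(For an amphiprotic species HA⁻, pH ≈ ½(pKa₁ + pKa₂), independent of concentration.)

pKa₁ = -log(4.05e-07) = 6.39; pKa₂ = -log(6.21e-11) = 10.21. For an amphiprotic species, pH ≈ ½(pKa₁ + pKa₂) = ½(6.39 + 10.21) = 8.30.

pH = 8.30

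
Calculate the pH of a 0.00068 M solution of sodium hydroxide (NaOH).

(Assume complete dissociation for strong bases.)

[OH⁻] = 0.00068 M for strong base. pOH = -log[OH⁻] = 3.17, pH = 14 - pOH

pH = 10.83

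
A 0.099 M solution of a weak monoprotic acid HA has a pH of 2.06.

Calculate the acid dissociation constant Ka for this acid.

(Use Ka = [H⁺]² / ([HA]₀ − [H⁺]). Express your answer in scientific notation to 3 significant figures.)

[H⁺] = 10^(−pH) = 10^(−2.06) = 8.710e-03 M. For HA ⇌ H⁺ + A⁻, Ka = [H⁺][A⁻]/[HA] = [H⁺]² / ([HA]₀ − [H⁺]) = (8.710e-03)² / (0.099 − 8.710e-03) = 8.40e-04.

K_a = 8.40e-04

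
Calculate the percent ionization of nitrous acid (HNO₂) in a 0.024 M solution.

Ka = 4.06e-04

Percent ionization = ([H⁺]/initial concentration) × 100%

Using Ka equilibrium: x² + Ka×x - Ka×C = 0. Solving: [H⁺] = 2.9251e-03. Percent = (2.9251e-03/0.024) × 100

Percent ionization = 12.2%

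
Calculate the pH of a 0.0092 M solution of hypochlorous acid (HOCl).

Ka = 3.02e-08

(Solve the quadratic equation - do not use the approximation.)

x² + Ka×x - Ka×C = 0. Using quadratic formula: [H⁺] = 1.6653e-05

pH = 4.78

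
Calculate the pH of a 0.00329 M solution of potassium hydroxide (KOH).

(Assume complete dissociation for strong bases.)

[OH⁻] = 0.00329 M for strong base. pOH = -log[OH⁻] = 2.48, pH = 14 - pOH

pH = 11.52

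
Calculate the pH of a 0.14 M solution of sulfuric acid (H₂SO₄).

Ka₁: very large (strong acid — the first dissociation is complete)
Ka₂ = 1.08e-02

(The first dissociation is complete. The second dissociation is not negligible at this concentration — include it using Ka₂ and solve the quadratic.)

First dissociation is complete: [H⁺]₀ = [HSO₄⁻]₀ = C = 0.14 M. Second dissociation HSO₄⁻ ⇌ H⁺ + SO₄²⁻: let x = [SO₄²⁻]. Ka₂ = (C + x)·x / (C − x) = 1.08e-02 → x² + (C + Ka₂)·x − Ka₂·C = 0 → x² + 0.15080·x − 1.512e-03 = 0. x = (−0.15080 + √(0.15080² + 4 × 1.512e-03)) / 2 = 9.4361e-03 M. [H⁺] = C + x = 0.14 + 9.4361e-03 = 1.4944e-01 M. pH = -log(1.4944e-01) = 0.83.

pH = 0.83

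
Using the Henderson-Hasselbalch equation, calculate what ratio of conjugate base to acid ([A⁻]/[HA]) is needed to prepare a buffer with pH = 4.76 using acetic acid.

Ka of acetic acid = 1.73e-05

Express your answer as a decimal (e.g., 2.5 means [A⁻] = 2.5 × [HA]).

pKa = -log(1.73e-05) = 4.7620. pH = pKa + log([A⁻]/[HA]), so log([A⁻]/[HA]) = pH − pKa = 4.76 − 4.7620 = -0.0020. [A⁻]/[HA] = 10^(-0.0020) = 0.996

[A⁻]/[HA] = 0.996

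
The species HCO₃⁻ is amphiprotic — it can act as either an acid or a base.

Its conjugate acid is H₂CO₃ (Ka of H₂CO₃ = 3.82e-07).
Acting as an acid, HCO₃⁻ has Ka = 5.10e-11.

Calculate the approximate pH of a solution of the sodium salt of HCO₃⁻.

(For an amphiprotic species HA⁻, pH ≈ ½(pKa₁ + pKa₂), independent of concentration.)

pKa₁ = -log(3.82e-07) = 6.42; pKa₂ = -log(5.10e-11) = 10.29. For an amphiprotic species, pH ≈ ½(pKa₁ + pKa₂) = ½(6.42 + 10.29) = 8.36.

pH = 8.36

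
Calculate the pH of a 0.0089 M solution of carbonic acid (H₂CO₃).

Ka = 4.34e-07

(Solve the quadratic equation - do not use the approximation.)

x² + Ka×x - Ka×C = 0. Using quadratic formula: [H⁺] = 6.1933e-05

pH = 4.21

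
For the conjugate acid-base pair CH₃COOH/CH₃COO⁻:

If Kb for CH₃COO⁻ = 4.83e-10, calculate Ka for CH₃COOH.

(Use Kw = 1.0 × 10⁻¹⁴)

For a conjugate pair Ka × Kb = Kw, so Ka = Kw/Kb = 1.0 × 10⁻¹⁴ / 4.83e-10 = 2.07e-05.

K_a = 2.07e-05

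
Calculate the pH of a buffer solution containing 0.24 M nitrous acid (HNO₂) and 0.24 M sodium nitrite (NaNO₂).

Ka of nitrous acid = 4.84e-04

pKa = -log(4.84e-04) = 3.32. pH = pKa + log([A⁻]/[HA]) = 3.32 + log(0.24/0.24)

pH = 3.32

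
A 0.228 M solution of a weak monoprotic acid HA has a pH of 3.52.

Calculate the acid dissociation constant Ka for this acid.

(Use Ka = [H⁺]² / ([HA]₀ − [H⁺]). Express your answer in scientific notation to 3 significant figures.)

[H⁺] = 10^(−pH) = 10^(−3.52) = 3.020e-04 M. For HA ⇌ H⁺ + A⁻, Ka = [H⁺][A⁻]/[HA] = [H⁺]² / ([HA]₀ − [H⁺]) = (3.020e-04)² / (0.228 − 3.020e-04) = 4.01e-07.

K_a = 4.01e-07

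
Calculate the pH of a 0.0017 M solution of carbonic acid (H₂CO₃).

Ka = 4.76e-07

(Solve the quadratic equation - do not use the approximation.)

x² + Ka×x - Ka×C = 0. Using quadratic formula: [H⁺] = 2.8209e-05

pH = 4.55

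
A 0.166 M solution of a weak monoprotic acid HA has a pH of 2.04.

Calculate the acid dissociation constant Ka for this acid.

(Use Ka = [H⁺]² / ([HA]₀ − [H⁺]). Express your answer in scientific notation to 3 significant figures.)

[H⁺] = 10^(−pH) = 10^(−2.04) = 9.120e-03 M. For HA ⇌ H⁺ + A⁻, Ka = [H⁺][A⁻]/[HA] = [H⁺]² / ([HA]₀ − [H⁺]) = (9.120e-03)² / (0.166 − 9.120e-03) = 5.30e-04.

K_a = 5.30e-04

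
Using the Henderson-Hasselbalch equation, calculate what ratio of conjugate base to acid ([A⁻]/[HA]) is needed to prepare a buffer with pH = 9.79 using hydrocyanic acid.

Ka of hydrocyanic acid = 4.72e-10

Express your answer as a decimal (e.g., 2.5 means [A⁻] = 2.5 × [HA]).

pKa = -log(4.72e-10) = 9.3261. pH = pKa + log([A⁻]/[HA]), so log([A⁻]/[HA]) = pH − pKa = 9.79 − 9.3261 = 0.4639. [A⁻]/[HA] = 10^(0.4639) = 2.91

[A⁻]/[HA] = 2.91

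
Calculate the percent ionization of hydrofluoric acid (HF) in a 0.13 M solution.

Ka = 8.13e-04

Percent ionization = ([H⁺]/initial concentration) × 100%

Using Ka equilibrium: x² + Ka×x - Ka×C = 0. Solving: [H⁺] = 9.8821e-03. Percent = (9.8821e-03/0.13) × 100

Percent ionization = 7.6%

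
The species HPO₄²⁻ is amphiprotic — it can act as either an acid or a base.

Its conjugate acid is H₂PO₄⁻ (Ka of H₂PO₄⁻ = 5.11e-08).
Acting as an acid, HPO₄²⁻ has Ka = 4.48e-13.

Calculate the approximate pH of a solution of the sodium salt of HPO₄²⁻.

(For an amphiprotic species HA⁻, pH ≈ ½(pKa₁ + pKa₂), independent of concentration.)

pKa₁ = -log(5.11e-08) = 7.29; pKa₂ = -log(4.48e-13) = 12.35. For an amphiprotic species, pH ≈ ½(pKa₁ + pKa₂) = ½(7.29 + 12.35) = 9.82.

pH = 9.82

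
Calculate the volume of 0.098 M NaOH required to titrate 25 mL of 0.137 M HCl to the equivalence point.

At equivalence: moles acid = moles base. moles HCl = 0.137 × 25/1000 = 0.003425 mol. V_base = moles / 0.098 × 1000 = 34.9 mL.

V_{base} = 34.9 mL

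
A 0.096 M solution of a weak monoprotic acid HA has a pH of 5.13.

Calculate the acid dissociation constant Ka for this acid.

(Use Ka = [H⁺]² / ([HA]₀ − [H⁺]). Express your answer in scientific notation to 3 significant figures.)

[H⁺] = 10^(−pH) = 10^(−5.13) = 7.413e-06 M. For HA ⇌ H⁺ + A⁻, Ka = [H⁺][A⁻]/[HA] = [H⁺]² / ([HA]₀ − [H⁺]) = (7.413e-06)² / (0.096 − 7.413e-06) = 5.72e-10.

K_a = 5.72e-10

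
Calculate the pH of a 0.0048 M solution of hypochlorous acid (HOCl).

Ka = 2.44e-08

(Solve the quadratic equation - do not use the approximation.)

x² + Ka×x - Ka×C = 0. Using quadratic formula: [H⁺] = 1.0810e-05

pH = 4.97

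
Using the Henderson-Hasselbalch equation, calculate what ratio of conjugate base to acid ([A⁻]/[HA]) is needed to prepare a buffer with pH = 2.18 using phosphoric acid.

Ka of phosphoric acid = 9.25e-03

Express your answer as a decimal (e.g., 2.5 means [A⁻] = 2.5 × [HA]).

pKa = -log(9.25e-03) = 2.0339. pH = pKa + log([A⁻]/[HA]), so log([A⁻]/[HA]) = pH − pKa = 2.18 − 2.0339 = 0.1461. [A⁻]/[HA] = 10^(0.1461) = 1.40

[A⁻]/[HA] = 1.40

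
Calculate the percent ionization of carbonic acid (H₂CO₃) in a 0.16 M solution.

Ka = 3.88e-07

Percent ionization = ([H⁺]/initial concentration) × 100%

Using Ka equilibrium: x² + Ka×x - Ka×C = 0. Solving: [H⁺] = 2.4896e-04. Percent = (2.4896e-04/0.16) × 100

Percent ionization = 0.156%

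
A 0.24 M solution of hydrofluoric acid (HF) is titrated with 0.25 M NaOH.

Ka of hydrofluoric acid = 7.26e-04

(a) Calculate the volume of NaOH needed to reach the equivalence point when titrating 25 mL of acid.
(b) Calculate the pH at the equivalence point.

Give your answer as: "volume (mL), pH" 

moles acid = 0.24 × 25/1000 = 0.006 mol; V_base = moles/0.25 × 1000 = 24.0 mL. At equivalence only the conjugate base is present: [A⁻] = 0.006/0.049 = 1.2245e-01 M. Kb = Kw/Ka = 1.38e-11; [OH⁻] = √(Kb × [A⁻]) = 1.2987e-06; pOH = 5.89; pH = 14 - pOH = 8.11.

V = 24.0 mL, pH = 8.11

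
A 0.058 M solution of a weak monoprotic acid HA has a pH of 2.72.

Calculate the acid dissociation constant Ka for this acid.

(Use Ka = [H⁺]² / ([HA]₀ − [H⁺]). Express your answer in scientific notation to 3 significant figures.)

[H⁺] = 10^(−pH) = 10^(−2.72) = 1.905e-03 M. For HA ⇌ H⁺ + A⁻, Ka = [H⁺][A⁻]/[HA] = [H⁺]² / ([HA]₀ − [H⁺]) = (1.905e-03)² / (0.058 − 1.905e-03) = 6.47e-05.

K_a = 6.47e-05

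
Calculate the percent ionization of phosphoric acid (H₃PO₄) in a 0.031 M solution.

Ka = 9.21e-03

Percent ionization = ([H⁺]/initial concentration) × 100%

Using Ka equilibrium: x² + Ka×x - Ka×C = 0. Solving: [H⁺] = 1.2908e-02. Percent = (1.2908e-02/0.031) × 100

Percent ionization = 41.6%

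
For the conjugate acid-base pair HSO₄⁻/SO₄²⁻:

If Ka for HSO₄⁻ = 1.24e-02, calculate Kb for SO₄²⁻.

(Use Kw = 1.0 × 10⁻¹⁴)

For a conjugate pair Ka × Kb = Kw, so Kb = Kw/Ka = 1.0 × 10⁻¹⁴ / 1.24e-02 = 8.06e-13.

K_b = 8.06e-13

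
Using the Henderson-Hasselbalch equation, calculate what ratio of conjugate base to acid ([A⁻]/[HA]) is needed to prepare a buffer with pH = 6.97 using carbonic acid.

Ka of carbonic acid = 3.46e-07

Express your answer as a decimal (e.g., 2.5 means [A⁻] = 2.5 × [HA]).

pKa = -log(3.46e-07) = 6.4609. pH = pKa + log([A⁻]/[HA]), so log([A⁻]/[HA]) = pH − pKa = 6.97 − 6.4609 = 0.5091. [A⁻]/[HA] = 10^(0.5091) = 3.23

[A⁻]/[HA] = 3.23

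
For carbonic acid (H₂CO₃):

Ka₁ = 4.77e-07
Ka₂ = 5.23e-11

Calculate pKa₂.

pKa₂ = -log(Ka₂) = -log(5.23e-11) = 10.28.

pK_{a2} = 10.28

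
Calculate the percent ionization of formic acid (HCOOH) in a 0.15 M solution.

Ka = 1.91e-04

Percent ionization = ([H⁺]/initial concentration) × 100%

Using Ka equilibrium: x² + Ka×x - Ka×C = 0. Solving: [H⁺] = 5.2579e-03. Percent = (5.2579e-03/0.15) × 100

Percent ionization = 3.51%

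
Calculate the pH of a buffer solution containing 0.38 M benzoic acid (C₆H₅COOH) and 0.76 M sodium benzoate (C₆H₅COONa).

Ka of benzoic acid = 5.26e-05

pKa = -log(5.26e-05) = 4.28. pH = pKa + log([A⁻]/[HA]) = 4.28 + log(0.76/0.38)

pH = 4.58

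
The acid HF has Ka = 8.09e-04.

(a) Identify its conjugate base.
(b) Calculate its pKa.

(a) The conjugate base is formed by removing one H⁺ from HF, giving F⁻. (b) pKa = -log(Ka) = -log(8.09e-04) = 3.09.

Conjugate base: F⁻; pK_a = 3.09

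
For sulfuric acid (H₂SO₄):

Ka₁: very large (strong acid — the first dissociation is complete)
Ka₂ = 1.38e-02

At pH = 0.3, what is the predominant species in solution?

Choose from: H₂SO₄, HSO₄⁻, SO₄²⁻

The first dissociation is complete, so H₂SO₄ itself is never the predominant species in water; pKa₂ = -log(1.38e-02) = 1.86. For a polyprotic acid the predominant species crosses at each pKa: below pKa_n the protonated form dominates, above it the deprotonated form does. At pH = 0.3, the predominant species is HSO₄⁻.

HSO₄⁻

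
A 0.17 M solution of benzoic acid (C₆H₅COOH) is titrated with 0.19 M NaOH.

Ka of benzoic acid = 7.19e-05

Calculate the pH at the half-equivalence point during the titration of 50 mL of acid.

At half-equivalence [HA] = [A⁻], so Henderson-Hasselbalch gives pH = pKa = -log(7.19e-05) = 4.14.

pH = pKa = 4.14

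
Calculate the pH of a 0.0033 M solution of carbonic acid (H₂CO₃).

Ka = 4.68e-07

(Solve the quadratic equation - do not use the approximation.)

x² + Ka×x - Ka×C = 0. Using quadratic formula: [H⁺] = 3.9066e-05

pH = 4.41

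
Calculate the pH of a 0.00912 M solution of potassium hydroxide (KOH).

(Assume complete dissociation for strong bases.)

[OH⁻] = 0.00912 M for strong base. pOH = -log[OH⁻] = 2.04, pH = 14 - pOH

pH = 11.96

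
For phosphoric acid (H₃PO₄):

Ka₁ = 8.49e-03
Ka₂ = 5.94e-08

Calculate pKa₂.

pKa₂ = -log(Ka₂) = -log(5.94e-08) = 7.23.

pK_{a2} = 7.23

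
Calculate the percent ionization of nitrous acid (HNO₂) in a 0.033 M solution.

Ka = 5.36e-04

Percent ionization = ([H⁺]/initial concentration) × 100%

Using Ka equilibrium: x² + Ka×x - Ka×C = 0. Solving: [H⁺] = 3.9462e-03. Percent = (3.9462e-03/0.033) × 100

Percent ionization = 12%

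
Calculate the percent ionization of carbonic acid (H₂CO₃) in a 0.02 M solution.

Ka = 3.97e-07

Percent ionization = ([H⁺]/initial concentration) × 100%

Using Ka equilibrium: x² + Ka×x - Ka×C = 0. Solving: [H⁺] = 8.8908e-05. Percent = (8.8908e-05/0.02) × 100

Percent ionization = 0.445%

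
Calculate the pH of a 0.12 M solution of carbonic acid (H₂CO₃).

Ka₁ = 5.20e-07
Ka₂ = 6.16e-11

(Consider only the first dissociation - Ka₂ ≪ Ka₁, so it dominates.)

First dissociation dominates. From Ka₁ = [H⁺][HA⁻]/[H₂A], x² + Ka₁·x − Ka₁·C = 0 with C = 0.12 M and Ka₁ = 5.20e-07. Solving: [H⁺] = (−Ka₁ + √(Ka₁² + 4·Ka₁·C)) / 2 = 2.4954e-04 M. pH = -log(2.4954e-04) = 3.60.

pH = 3.60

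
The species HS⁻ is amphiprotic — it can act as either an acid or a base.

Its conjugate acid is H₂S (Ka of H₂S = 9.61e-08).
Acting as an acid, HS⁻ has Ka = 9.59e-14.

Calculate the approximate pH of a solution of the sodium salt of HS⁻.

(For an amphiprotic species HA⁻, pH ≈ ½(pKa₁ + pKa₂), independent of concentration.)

pKa₁ = -log(9.61e-08) = 7.02; pKa₂ = -log(9.59e-14) = 13.02. For an amphiprotic species, pH ≈ ½(pKa₁ + pKa₂) = ½(7.02 + 13.02) = 10.02.

pH = 10.02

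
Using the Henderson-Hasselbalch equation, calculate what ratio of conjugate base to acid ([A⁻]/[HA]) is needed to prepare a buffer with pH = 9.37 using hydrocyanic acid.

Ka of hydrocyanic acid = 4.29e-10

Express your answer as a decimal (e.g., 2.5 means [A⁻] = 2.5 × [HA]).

pKa = -log(4.29e-10) = 9.3675. pH = pKa + log([A⁻]/[HA]), so log([A⁻]/[HA]) = pH − pKa = 9.37 − 9.3675 = 0.0025. [A⁻]/[HA] = 10^(0.0025) = 1.01

[A⁻]/[HA] = 1.01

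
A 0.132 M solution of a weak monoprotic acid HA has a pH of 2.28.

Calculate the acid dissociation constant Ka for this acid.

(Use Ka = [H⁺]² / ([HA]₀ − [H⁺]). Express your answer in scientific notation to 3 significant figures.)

[H⁺] = 10^(−pH) = 10^(−2.28) = 5.248e-03 M. For HA ⇌ H⁺ + A⁻, Ka = [H⁺][A⁻]/[HA] = [H⁺]² / ([HA]₀ − [H⁺]) = (5.248e-03)² / (0.132 − 5.248e-03) = 2.17e-04.

K_a = 2.17e-04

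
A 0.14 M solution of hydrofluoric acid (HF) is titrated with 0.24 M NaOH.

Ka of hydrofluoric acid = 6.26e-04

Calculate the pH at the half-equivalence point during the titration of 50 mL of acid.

At half-equivalence [HA] = [A⁻], so Henderson-Hasselbalch gives pH = pKa = -log(6.26e-04) = 3.20.

pH = pKa = 3.20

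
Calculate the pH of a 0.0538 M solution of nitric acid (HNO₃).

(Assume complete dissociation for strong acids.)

[H⁺] = 0.0538 M for strong acid. pH = -log[H⁺] = -log(0.0538)

pH = 1.27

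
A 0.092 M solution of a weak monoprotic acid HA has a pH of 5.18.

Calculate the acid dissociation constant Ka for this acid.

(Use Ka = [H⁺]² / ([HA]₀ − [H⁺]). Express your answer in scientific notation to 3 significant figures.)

[H⁺] = 10^(−pH) = 10^(−5.18) = 6.607e-06 M. For HA ⇌ H⁺ + A⁻, Ka = [H⁺][A⁻]/[HA] = [H⁺]² / ([HA]₀ − [H⁺]) = (6.607e-06)² / (0.092 − 6.607e-06) = 4.75e-10.

K_a = 4.75e-10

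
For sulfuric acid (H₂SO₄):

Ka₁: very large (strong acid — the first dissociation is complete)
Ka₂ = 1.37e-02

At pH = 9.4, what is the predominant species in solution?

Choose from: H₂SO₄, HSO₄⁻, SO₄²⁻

The first dissociation is complete, so H₂SO₄ itself is never the predominant species in water; pKa₂ = -log(1.37e-02) = 1.86. For a polyprotic acid the predominant species crosses at each pKa: below pKa_n the protonated form dominates, above it the deprotonated form does. At pH = 9.4, the predominant species is SO₄²⁻.

SO₄²⁻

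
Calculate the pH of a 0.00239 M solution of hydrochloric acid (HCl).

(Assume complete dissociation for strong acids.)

[H⁺] = 0.00239 M for strong acid. pH = -log[H⁺] = -log(0.00239)

pH = 2.62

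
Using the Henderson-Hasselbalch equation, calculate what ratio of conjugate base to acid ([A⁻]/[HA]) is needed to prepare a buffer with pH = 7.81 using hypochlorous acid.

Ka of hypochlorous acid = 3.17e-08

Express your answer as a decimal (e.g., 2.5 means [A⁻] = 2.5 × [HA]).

pKa = -log(3.17e-08) = 7.4989. pH = pKa + log([A⁻]/[HA]), so log([A⁻]/[HA]) = pH − pKa = 7.81 − 7.4989 = 0.3111. [A⁻]/[HA] = 10^(0.3111) = 2.05

[A⁻]/[HA] = 2.05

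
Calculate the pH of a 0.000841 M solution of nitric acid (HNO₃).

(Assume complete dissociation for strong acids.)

[H⁺] = 0.000841 M for strong acid. pH = -log[H⁺] = -log(0.000841)

pH = 3.08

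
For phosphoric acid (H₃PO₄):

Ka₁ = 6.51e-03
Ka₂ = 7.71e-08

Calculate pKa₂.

pKa₂ = -log(Ka₂) = -log(7.71e-08) = 7.11.

pK_{a2} = 7.11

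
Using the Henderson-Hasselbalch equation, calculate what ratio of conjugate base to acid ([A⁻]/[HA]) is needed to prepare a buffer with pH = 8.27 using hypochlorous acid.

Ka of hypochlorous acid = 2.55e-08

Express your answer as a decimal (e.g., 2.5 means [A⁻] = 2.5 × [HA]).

pKa = -log(2.55e-08) = 7.5935. pH = pKa + log([A⁻]/[HA]), so log([A⁻]/[HA]) = pH − pKa = 8.27 − 7.5935 = 0.6765. [A⁻]/[HA] = 10^(0.6765) = 4.75

[A⁻]/[HA] = 4.75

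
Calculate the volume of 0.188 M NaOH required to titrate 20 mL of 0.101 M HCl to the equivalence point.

At equivalence: moles acid = moles base. moles HCl = 0.101 × 20/1000 = 0.00202 mol. V_base = moles / 0.188 × 1000 = 10.7 mL.

V_{base} = 10.7 mL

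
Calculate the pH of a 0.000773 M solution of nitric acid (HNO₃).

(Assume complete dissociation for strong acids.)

[H⁺] = 0.000773 M for strong acid. pH = -log[H⁺] = -log(0.000773)

pH = 3.11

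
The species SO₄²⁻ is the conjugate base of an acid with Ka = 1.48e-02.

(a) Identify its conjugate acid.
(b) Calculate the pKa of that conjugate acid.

(a) The conjugate acid is formed by adding one H⁺ to SO₄²⁻, giving HSO₄⁻. (b) pKa = -log(Ka) = -log(1.48e-02) = 1.83.

Conjugate acid: HSO₄⁻; pK_a = 1.83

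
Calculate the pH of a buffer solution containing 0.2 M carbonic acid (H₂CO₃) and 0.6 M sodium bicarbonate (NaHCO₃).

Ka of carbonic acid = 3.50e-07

pKa = -log(3.50e-07) = 6.46. pH = pKa + log([A⁻]/[HA]) = 6.46 + log(0.6/0.2)

pH = 6.93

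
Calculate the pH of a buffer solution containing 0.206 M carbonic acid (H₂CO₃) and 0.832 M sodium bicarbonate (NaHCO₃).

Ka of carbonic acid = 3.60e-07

pKa = -log(3.60e-07) = 6.44. pH = pKa + log([A⁻]/[HA]) = 6.44 + log(0.832/0.206)

pH = 7.05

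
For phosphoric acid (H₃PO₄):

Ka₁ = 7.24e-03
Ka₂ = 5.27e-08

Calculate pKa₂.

pKa₂ = -log(Ka₂) = -log(5.27e-08) = 7.28.

pK_{a2} = 7.28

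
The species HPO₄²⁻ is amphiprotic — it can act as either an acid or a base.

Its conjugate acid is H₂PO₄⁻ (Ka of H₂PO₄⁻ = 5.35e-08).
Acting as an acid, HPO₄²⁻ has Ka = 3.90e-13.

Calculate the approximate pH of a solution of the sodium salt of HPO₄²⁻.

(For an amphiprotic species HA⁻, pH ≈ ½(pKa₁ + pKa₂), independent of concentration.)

pKa₁ = -log(5.35e-08) = 7.27; pKa₂ = -log(3.90e-13) = 12.41. For an amphiprotic species, pH ≈ ½(pKa₁ + pKa₂) = ½(7.27 + 12.41) = 9.84.

pH = 9.84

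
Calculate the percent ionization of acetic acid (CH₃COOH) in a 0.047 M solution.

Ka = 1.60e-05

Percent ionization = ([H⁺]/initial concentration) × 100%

Using Ka equilibrium: x² + Ka×x - Ka×C = 0. Solving: [H⁺] = 8.5922e-04. Percent = (8.5922e-04/0.047) × 100

Percent ionization = 1.83%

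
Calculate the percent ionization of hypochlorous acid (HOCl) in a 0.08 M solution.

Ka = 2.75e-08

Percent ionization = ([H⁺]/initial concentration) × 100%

Using Ka equilibrium: x² + Ka×x - Ka×C = 0. Solving: [H⁺] = 4.6890e-05. Percent = (4.6890e-05/0.08) × 100

Percent ionization = 0.0586%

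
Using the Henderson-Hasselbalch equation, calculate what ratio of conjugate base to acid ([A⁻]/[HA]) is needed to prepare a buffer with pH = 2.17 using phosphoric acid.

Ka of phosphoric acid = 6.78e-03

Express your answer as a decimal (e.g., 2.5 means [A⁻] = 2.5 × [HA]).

pKa = -log(6.78e-03) = 2.1688. pH = pKa + log([A⁻]/[HA]), so log([A⁻]/[HA]) = pH − pKa = 2.17 − 2.1688 = 0.0012. [A⁻]/[HA] = 10^(0.0012) = 1.00

[A⁻]/[HA] = 1.00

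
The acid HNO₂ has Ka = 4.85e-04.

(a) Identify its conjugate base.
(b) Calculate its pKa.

(a) The conjugate base is formed by removing one H⁺ from HNO₂, giving NO₂⁻. (b) pKa = -log(Ka) = -log(4.85e-04) = 3.31.

Conjugate base: NO₂⁻; pK_a = 3.31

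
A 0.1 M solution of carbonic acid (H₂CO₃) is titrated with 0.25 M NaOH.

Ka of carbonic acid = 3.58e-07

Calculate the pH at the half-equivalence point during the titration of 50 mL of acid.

At half-equivalence [HA] = [A⁻], so Henderson-Hasselbalch gives pH = pKa = -log(3.58e-07) = 6.45.

pH = pKa = 6.45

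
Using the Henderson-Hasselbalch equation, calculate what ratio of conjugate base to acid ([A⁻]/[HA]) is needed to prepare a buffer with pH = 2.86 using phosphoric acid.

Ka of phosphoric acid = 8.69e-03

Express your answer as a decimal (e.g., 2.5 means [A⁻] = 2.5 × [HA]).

pKa = -log(8.69e-03) = 2.0610. pH = pKa + log([A⁻]/[HA]), so log([A⁻]/[HA]) = pH − pKa = 2.86 − 2.0610 = 0.7990. [A⁻]/[HA] = 10^(0.7990) = 6.30

[A⁻]/[HA] = 6.30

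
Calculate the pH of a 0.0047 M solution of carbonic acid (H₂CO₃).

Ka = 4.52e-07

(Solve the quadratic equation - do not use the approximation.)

x² + Ka×x - Ka×C = 0. Using quadratic formula: [H⁺] = 4.5866e-05

pH = 4.34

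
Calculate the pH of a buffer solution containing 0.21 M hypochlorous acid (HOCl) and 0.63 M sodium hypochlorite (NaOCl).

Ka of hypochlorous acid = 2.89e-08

pKa = -log(2.89e-08) = 7.54. pH = pKa + log([A⁻]/[HA]) = 7.54 + log(0.63/0.21)

pH = 8.02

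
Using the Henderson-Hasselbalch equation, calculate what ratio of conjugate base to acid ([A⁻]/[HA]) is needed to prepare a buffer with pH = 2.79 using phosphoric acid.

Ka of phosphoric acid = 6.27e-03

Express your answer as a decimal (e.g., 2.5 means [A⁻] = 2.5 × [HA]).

pKa = -log(6.27e-03) = 2.2027. pH = pKa + log([A⁻]/[HA]), so log([A⁻]/[HA]) = pH − pKa = 2.79 − 2.2027 = 0.5873. [A⁻]/[HA] = 10^(0.5873) = 3.87

[A⁻]/[HA] = 3.87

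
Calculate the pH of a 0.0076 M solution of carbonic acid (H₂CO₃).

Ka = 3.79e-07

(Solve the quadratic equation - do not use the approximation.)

x² + Ka×x - Ka×C = 0. Using quadratic formula: [H⁺] = 5.3480e-05

pH = 4.27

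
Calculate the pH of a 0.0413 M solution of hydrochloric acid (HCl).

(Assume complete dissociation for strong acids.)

[H⁺] = 0.0413 M for strong acid. pH = -log[H⁺] = -log(0.0413)

pH = 1.38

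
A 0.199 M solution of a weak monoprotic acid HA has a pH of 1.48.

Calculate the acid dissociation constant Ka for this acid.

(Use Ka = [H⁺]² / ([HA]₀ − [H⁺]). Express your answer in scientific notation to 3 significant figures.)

[H⁺] = 10^(−pH) = 10^(−1.48) = 3.311e-02 M. For HA ⇌ H⁺ + A⁻, Ka = [H⁺][A⁻]/[HA] = [H⁺]² / ([HA]₀ − [H⁺]) = (3.311e-02)² / (0.199 − 3.311e-02) = 6.61e-03.

K_a = 6.61e-03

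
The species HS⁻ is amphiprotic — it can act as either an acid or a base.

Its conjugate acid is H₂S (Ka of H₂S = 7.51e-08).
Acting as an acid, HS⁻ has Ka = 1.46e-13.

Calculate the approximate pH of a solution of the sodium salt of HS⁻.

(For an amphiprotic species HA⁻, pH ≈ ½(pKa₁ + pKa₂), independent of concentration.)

pKa₁ = -log(7.51e-08) = 7.12; pKa₂ = -log(1.46e-13) = 12.84. For an amphiprotic species, pH ≈ ½(pKa₁ + pKa₂) = ½(7.12 + 12.84) = 9.98.

pH = 9.98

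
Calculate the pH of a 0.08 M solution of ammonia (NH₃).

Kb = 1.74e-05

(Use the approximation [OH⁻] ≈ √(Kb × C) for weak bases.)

[OH⁻] = √(Kb × C) = √(1.74e-05 × 0.08) = 1.1798e-03. pOH = 2.93, pH = 14 - pOH

pH = 11.07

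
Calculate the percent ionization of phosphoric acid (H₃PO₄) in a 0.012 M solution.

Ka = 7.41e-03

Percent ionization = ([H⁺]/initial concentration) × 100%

Using Ka equilibrium: x² + Ka×x - Ka×C = 0. Solving: [H⁺] = 6.4265e-03. Percent = (6.4265e-03/0.012) × 100

Percent ionization = 53.6%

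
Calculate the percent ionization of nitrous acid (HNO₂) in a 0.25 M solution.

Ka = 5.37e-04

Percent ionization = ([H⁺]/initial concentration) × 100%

Using Ka equilibrium: x² + Ka×x - Ka×C = 0. Solving: [H⁺] = 1.1321e-02. Percent = (1.1321e-02/0.25) × 100

Percent ionization = 4.53%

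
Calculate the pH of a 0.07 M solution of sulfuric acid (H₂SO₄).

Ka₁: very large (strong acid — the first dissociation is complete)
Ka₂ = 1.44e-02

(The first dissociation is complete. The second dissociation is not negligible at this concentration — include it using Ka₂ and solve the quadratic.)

First dissociation is complete: [H⁺]₀ = [HSO₄⁻]₀ = C = 0.07 M. Second dissociation HSO₄⁻ ⇌ H⁺ + SO₄²⁻: let x = [SO₄²⁻]. Ka₂ = (C + x)·x / (C − x) = 1.44e-02 → x² + (C + Ka₂)·x − Ka₂·C = 0 → x² + 0.08440·x − 1.008e-03 = 0. x = (−0.08440 + √(0.08440² + 4 × 1.008e-03)) / 2 = 1.0609e-02 M. [H⁺] = C + x = 0.07 + 1.0609e-02 = 8.0609e-02 M. pH = -log(8.0609e-02) = 1.09.

pH = 1.09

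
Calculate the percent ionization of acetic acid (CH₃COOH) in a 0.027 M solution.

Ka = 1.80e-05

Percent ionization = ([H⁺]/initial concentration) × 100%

Using Ka equilibrium: x² + Ka×x - Ka×C = 0. Solving: [H⁺] = 6.8820e-04. Percent = (6.8820e-04/0.027) × 100

Percent ionization = 2.55%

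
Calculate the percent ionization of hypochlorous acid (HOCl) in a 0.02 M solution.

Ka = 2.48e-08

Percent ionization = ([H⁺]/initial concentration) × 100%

Using Ka equilibrium: x² + Ka×x - Ka×C = 0. Solving: [H⁺] = 2.2259e-05. Percent = (2.2259e-05/0.02) × 100

Percent ionization = 0.111%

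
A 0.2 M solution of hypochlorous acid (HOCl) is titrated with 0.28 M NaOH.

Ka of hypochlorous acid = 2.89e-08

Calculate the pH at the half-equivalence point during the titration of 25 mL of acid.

At half-equivalence [HA] = [A⁻], so Henderson-Hasselbalch gives pH = pKa = -log(2.89e-08) = 7.54.

pH = pKa = 7.54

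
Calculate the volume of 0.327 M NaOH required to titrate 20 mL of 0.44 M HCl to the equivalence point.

At equivalence: moles acid = moles base. moles HCl = 0.44 × 20/1000 = 0.0088 mol. V_base = moles / 0.327 × 1000 = 26.9 mL.

V_{base} = 26.9 mL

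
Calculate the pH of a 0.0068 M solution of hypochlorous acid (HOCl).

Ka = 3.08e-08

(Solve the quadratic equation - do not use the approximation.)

x² + Ka×x - Ka×C = 0. Using quadratic formula: [H⁺] = 1.4457e-05

pH = 4.84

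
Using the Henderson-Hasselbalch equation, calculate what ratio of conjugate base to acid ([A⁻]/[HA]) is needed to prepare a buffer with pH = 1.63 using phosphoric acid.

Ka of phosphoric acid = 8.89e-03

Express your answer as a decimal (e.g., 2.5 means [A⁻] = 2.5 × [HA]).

pKa = -log(8.89e-03) = 2.0511. pH = pKa + log([A⁻]/[HA]), so log([A⁻]/[HA]) = pH − pKa = 1.63 − 2.0511 = -0.4211. [A⁻]/[HA] = 10^(-0.4211) = 0.379

[A⁻]/[HA] = 0.379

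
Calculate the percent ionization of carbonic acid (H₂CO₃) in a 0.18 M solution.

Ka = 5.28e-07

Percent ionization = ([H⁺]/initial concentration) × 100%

Using Ka equilibrium: x² + Ka×x - Ka×C = 0. Solving: [H⁺] = 3.0802e-04. Percent = (3.0802e-04/0.18) × 100

Percent ionization = 0.171%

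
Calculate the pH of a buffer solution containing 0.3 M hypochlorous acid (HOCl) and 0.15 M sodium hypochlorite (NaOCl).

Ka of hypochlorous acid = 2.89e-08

pKa = -log(2.89e-08) = 7.54. pH = pKa + log([A⁻]/[HA]) = 7.54 + log(0.15/0.3)

pH = 7.24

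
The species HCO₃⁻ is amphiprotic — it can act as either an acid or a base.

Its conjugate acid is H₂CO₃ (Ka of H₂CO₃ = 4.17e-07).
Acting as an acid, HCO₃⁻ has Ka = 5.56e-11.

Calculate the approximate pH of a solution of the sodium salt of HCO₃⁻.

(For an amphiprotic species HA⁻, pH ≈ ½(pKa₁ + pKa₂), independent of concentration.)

pKa₁ = -log(4.17e-07) = 6.38; pKa₂ = -log(5.56e-11) = 10.25. For an amphiprotic species, pH ≈ ½(pKa₁ + pKa₂) = ½(6.38 + 10.25) = 8.32.

pH = 8.32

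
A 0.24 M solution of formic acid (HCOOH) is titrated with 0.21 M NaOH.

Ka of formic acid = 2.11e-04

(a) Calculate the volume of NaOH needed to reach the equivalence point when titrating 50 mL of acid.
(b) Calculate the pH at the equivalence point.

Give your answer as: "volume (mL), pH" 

moles acid = 0.24 × 50/1000 = 0.012 mol; V_base = moles/0.21 × 1000 = 57.1 mL. At equivalence only the conjugate base is present: [A⁻] = 0.012/0.107 = 1.1200e-01 M. Kb = Kw/Ka = 4.74e-11; [OH⁻] = √(Kb × [A⁻]) = 2.3039e-06; pOH = 5.64; pH = 14 - pOH = 8.36.

V = 57.1 mL, pH = 8.36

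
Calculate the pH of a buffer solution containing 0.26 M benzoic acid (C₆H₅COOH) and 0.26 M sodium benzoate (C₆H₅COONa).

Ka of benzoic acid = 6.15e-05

pKa = -log(6.15e-05) = 4.21. pH = pKa + log([A⁻]/[HA]) = 4.21 + log(0.26/0.26)

pH = 4.21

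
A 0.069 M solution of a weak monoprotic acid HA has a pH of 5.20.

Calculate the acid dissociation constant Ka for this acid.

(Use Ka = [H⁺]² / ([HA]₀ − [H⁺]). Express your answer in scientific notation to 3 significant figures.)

[H⁺] = 10^(−pH) = 10^(−5.20) = 6.310e-06 M. For HA ⇌ H⁺ + A⁻, Ka = [H⁺][A⁻]/[HA] = [H⁺]² / ([HA]₀ − [H⁺]) = (6.310e-06)² / (0.069 − 6.310e-06) = 5.77e-10.

K_a = 5.77e-10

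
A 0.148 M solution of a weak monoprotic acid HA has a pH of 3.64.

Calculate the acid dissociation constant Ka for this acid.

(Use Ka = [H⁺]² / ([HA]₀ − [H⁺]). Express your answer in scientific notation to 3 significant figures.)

[H⁺] = 10^(−pH) = 10^(−3.64) = 2.291e-04 M. For HA ⇌ H⁺ + A⁻, Ka = [H⁺][A⁻]/[HA] = [H⁺]² / ([HA]₀ − [H⁺]) = (2.291e-04)² / (0.148 − 2.291e-04) = 3.55e-07.

K_a = 3.55e-07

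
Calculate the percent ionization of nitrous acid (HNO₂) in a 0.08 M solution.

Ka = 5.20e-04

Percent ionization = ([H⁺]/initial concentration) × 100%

Using Ka equilibrium: x² + Ka×x - Ka×C = 0. Solving: [H⁺] = 6.1950e-03. Percent = (6.1950e-03/0.08) × 100

Percent ionization = 7.74%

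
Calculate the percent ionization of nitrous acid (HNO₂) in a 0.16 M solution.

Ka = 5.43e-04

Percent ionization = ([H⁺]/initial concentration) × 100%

Using Ka equilibrium: x² + Ka×x - Ka×C = 0. Solving: [H⁺] = 9.0534e-03. Percent = (9.0534e-03/0.16) × 100

Percent ionization = 5.66%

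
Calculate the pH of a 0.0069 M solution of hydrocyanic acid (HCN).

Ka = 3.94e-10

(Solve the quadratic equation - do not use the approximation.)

x² + Ka×x - Ka×C = 0. Using quadratic formula: [H⁺] = 1.6486e-06

pH = 5.78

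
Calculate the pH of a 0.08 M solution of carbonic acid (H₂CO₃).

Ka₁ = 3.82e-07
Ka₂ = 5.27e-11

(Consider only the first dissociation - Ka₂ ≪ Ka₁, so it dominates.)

First dissociation dominates. From Ka₁ = [H⁺][HA⁻]/[H₂A], x² + Ka₁·x − Ka₁·C = 0 with C = 0.08 M and Ka₁ = 3.82e-07. Solving: [H⁺] = (−Ka₁ + √(Ka₁² + 4·Ka₁·C)) / 2 = 1.7462e-04 M. pH = -log(1.7462e-04) = 3.76.

pH = 3.76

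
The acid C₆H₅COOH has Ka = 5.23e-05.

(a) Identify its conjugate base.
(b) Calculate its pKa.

(a) The conjugate base is formed by removing one H⁺ from C₆H₅COOH, giving C₆H₅COO⁻. (b) pKa = -log(Ka) = -log(5.23e-05) = 4.28.

Conjugate base: C₆H₅COO⁻; pK_a = 4.28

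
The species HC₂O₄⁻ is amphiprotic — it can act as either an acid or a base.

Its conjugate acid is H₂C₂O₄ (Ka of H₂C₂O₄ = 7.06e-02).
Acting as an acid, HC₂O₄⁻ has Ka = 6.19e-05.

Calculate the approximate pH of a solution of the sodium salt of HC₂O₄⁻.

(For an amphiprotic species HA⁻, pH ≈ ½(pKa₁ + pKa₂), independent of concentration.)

pKa₁ = -log(7.06e-02) = 1.15; pKa₂ = -log(6.19e-05) = 4.21. For an amphiprotic species, pH ≈ ½(pKa₁ + pKa₂) = ½(1.15 + 4.21) = 2.68.

pH = 2.68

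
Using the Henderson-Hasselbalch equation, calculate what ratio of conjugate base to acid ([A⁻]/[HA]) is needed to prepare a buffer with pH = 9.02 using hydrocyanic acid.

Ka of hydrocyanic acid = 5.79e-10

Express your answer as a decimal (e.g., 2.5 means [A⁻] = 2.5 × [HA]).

pKa = -log(5.79e-10) = 9.2373. pH = pKa + log([A⁻]/[HA]), so log([A⁻]/[HA]) = pH − pKa = 9.02 − 9.2373 = -0.2173. [A⁻]/[HA] = 10^(-0.2173) = 0.606

[A⁻]/[HA] = 0.606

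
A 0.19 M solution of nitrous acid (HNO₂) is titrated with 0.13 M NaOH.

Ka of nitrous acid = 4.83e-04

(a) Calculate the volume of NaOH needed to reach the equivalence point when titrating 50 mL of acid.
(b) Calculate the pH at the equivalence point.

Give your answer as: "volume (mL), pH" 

moles acid = 0.19 × 50/1000 = 0.0095 mol; V_base = moles/0.13 × 1000 = 73.1 mL. At equivalence only the conjugate base is present: [A⁻] = 0.0095/0.123 = 7.7188e-02 M. Kb = Kw/Ka = 2.07e-11; [OH⁻] = √(Kb × [A⁻]) = 1.2642e-06; pOH = 5.90; pH = 14 - pOH = 8.10.

V = 73.1 mL, pH = 8.10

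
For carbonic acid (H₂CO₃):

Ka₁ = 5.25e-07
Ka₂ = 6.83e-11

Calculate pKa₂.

pKa₂ = -log(Ka₂) = -log(6.83e-11) = 10.17.

pK_{a2} = 10.17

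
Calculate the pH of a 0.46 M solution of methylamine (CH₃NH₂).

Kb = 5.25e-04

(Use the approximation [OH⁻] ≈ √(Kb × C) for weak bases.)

[OH⁻] = √(Kb × C) = √(5.25e-04 × 0.46) = 1.5540e-02. pOH = 1.81, pH = 14 - pOH

pH = 12.19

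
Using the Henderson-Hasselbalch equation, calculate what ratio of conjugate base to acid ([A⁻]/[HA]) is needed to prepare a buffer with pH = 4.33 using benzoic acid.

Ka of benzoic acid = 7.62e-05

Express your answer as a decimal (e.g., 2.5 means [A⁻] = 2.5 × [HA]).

pKa = -log(7.62e-05) = 4.1180. pH = pKa + log([A⁻]/[HA]), so log([A⁻]/[HA]) = pH − pKa = 4.33 − 4.1180 = 0.2120. [A⁻]/[HA] = 10^(0.2120) = 1.63

[A⁻]/[HA] = 1.63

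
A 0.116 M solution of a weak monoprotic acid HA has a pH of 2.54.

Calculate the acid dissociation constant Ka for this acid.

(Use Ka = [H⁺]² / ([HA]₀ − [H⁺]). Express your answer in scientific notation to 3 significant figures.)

[H⁺] = 10^(−pH) = 10^(−2.54) = 2.884e-03 M. For HA ⇌ H⁺ + A⁻, Ka = [H⁺][A⁻]/[HA] = [H⁺]² / ([HA]₀ − [H⁺]) = (2.884e-03)² / (0.116 − 2.884e-03) = 7.35e-05.

K_a = 7.35e-05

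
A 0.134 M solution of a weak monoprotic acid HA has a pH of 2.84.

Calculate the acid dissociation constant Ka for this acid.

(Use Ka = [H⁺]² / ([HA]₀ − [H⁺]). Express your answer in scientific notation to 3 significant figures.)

[H⁺] = 10^(−pH) = 10^(−2.84) = 1.445e-03 M. For HA ⇌ H⁺ + A⁻, Ka = [H⁺][A⁻]/[HA] = [H⁺]² / ([HA]₀ − [H⁺]) = (1.445e-03)² / (0.134 − 1.445e-03) = 1.58e-05.

K_a = 1.58e-05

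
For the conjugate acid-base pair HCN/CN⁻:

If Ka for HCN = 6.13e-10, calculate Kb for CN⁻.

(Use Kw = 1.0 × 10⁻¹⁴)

For a conjugate pair Ka × Kb = Kw, so Kb = Kw/Ka = 1.0 × 10⁻¹⁴ / 6.13e-10 = 1.63e-05.

K_b = 1.63e-05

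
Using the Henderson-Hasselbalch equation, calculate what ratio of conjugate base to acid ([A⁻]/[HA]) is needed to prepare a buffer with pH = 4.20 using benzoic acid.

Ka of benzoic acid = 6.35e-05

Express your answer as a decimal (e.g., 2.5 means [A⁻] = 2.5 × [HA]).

pKa = -log(6.35e-05) = 4.1972. pH = pKa + log([A⁻]/[HA]), so log([A⁻]/[HA]) = pH − pKa = 4.20 − 4.1972 = 0.0028. [A⁻]/[HA] = 10^(0.0028) = 1.01

[A⁻]/[HA] = 1.01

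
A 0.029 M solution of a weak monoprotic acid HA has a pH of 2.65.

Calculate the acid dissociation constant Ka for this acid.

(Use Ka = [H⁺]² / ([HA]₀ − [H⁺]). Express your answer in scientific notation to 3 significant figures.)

[H⁺] = 10^(−pH) = 10^(−2.65) = 2.239e-03 M. For HA ⇌ H⁺ + A⁻, Ka = [H⁺][A⁻]/[HA] = [H⁺]² / ([HA]₀ − [H⁺]) = (2.239e-03)² / (0.029 − 2.239e-03) = 1.87e-04.

K_a = 1.87e-04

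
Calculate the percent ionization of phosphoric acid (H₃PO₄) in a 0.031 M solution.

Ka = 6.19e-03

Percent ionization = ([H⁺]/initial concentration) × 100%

Using Ka equilibrium: x² + Ka×x - Ka×C = 0. Solving: [H⁺] = 1.1099e-02. Percent = (1.1099e-02/0.031) × 100

Percent ionization = 35.8%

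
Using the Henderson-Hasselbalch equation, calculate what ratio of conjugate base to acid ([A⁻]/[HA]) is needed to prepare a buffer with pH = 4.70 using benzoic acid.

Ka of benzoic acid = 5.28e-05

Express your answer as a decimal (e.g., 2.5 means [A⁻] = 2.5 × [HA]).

pKa = -log(5.28e-05) = 4.2774. pH = pKa + log([A⁻]/[HA]), so log([A⁻]/[HA]) = pH − pKa = 4.70 − 4.2774 = 0.4226. [A⁻]/[HA] = 10^(0.4226) = 2.65

[A⁻]/[HA] = 2.65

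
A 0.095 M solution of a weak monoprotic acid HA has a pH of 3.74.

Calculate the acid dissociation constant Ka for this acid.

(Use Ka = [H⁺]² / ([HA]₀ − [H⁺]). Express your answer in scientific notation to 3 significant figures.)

[H⁺] = 10^(−pH) = 10^(−3.74) = 1.820e-04 M. For HA ⇌ H⁺ + A⁻, Ka = [H⁺][A⁻]/[HA] = [H⁺]² / ([HA]₀ − [H⁺]) = (1.820e-04)² / (0.095 − 1.820e-04) = 3.49e-07.

K_a = 3.49e-07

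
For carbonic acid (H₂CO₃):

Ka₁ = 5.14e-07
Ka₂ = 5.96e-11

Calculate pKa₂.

pKa₂ = -log(Ka₂) = -log(5.96e-11) = 10.22.

pK_{a2} = 10.22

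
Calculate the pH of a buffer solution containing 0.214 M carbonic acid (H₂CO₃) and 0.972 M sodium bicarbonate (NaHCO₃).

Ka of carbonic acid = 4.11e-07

pKa = -log(4.11e-07) = 6.39. pH = pKa + log([A⁻]/[HA]) = 6.39 + log(0.972/0.214)

pH = 7.04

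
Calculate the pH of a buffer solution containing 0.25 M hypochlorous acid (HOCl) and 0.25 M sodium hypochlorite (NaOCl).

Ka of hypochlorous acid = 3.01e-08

pKa = -log(3.01e-08) = 7.52. pH = pKa + log([A⁻]/[HA]) = 7.52 + log(0.25/0.25)

pH = 7.52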